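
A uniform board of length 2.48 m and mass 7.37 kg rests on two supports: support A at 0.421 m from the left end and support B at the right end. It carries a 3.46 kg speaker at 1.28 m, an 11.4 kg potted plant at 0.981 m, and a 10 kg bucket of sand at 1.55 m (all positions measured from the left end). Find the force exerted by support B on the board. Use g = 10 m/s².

Taking torques about support A:
Beam weight: 7.37 × 10 = 73.7 N down at 1.24 m → arm 0.819 m, τ = 73.7 × 0.819 = 60.36 N·m clockwise.
Speaker: 3.46 × 10 = 34.6 N down at 1.28 m → arm 0.859 m, τ = 34.6 × 0.859 = 29.72 N·m clockwise.
Potted plant: 11.4 × 10 = 114 N down at 0.981 m → arm 0.56 m, τ = 114 × 0.56 = 63.84 N·m clockwise.
Bucket of sand: 10 × 10 = 100 N down at 1.55 m → arm 1.129 m, τ = 100 × 1.129 = 112.9 N·m clockwise.
Net load moment about support A = 266.8 N·m clockwise.
Reaction R at support B is upward at 2.48 m, arm 2.059 m → moment R × 2.059 counterclockwise.
Στ = 0 ⇒ R × 2.059 = 266.8 ⇒ R = 130 N.

R_B ≈ 130 N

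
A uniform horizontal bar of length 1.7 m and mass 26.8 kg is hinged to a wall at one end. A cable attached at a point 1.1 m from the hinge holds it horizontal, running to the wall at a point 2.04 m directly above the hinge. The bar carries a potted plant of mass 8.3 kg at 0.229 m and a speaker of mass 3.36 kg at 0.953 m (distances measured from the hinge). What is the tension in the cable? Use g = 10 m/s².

Taking torques about the hinge:
Beam weight: 26.8 × 10 = 268 N down at 0.85 m → arm 0.85 m, τ = 268 × 0.85 = 227.8 N·m clockwise.
Potted plant: 8.3 × 10 = 83 N down at 0.229 m → arm 0.229 m, τ = 83 × 0.229 = 19.01 N·m clockwise.
Speaker: 3.36 × 10 = 33.6 N down at 0.953 m → arm 0.953 m, τ = 33.6 × 0.953 = 32.02 N·m clockwise.
Total clockwise load moment = 278.8 N·m.
The cable tension T acts at 1.1 m; only its component perpendicular to the bar, T sinθ, produces torque. sinθ = h/√(h²+d²) = 2.04/√(2.04²+1.1²) = 0.8802.
Στ = 0 ⇒ T × 1.1 × 0.8802 = 278.8 ⇒ T = 278.8 / 0.9682 = 288 N.

T ≈ 288 N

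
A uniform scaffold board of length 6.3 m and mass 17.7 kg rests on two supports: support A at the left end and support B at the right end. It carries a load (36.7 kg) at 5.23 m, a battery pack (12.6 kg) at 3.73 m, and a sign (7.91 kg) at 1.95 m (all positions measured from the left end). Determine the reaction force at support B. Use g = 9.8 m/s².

R_B ≈ 482 N

Take moments about support A.
Beam weight: 17.7 × 9.8 = 173.5 N down at 3.15 m → arm 3.15 m, τ = 173.5 × 3.15 = 546.5 N·m clockwise.
Load: 36.7 × 9.8 = 359.7 N down at 5.23 m → arm 5.23 m, τ = 359.7 × 5.23 = 1881 N·m clockwise.
Battery pack: 12.6 × 9.8 = 123.5 N down at 3.73 m → arm 3.73 m, τ = 123.5 × 3.73 = 460.7 N·m clockwise.
Sign: 7.91 × 9.8 = 77.52 N down at 1.95 m → arm 1.95 m, τ = 77.52 × 1.95 = 151.2 N·m clockwise.
Net load moment about support A = 3039 N·m clockwise.
Reaction R at support B is upward at 6.3 m, arm 6.3 m → moment R × 6.3 counterclockwise.
Setting net torque to zero: R × 6.3 = 3039 → R = 482 N.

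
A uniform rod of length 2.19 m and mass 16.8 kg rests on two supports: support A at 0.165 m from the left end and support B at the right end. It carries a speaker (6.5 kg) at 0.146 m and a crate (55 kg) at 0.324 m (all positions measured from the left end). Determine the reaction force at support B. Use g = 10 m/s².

About support A:
Beam weight: 16.8 × 10 = 168 N down at 1.095 m → arm 0.93 m, τ = 168 × 0.93 = 156.2 N·m clockwise.
Speaker: 6.5 × 10 = 65 N down at 0.146 m → arm 0.019 m, τ = 65 × 0.019 = 1.235 N·m counterclockwise.
Crate: 55 × 10 = 550 N down at 0.324 m → arm 0.159 m, τ = 550 × 0.159 = 87.45 N·m clockwise.
Net load moment about support A = 242.4 N·m clockwise.
Reaction R at support B is upward at 2.19 m, arm 2.025 m → moment R × 2.025 counterclockwise.
Setting net torque to zero: R × 2.025 = 242.4 → R = 120 N.

R_B ≈ 120 N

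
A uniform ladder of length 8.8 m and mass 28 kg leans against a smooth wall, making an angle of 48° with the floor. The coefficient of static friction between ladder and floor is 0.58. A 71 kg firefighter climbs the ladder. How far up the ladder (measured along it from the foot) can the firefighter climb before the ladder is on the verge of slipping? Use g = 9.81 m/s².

d ≈ 6.17 m

Taking torques about the foot of the ladder:
Ladder weight 28×9.81 = 274.7 N acts at 4.4 m along the ladder; its horizontal arm is 4.4·cos48° = 2.944 m → τ = 808.7 N·m clockwise.
Firefighter weight 71×9.81 = 696.5 N at distance d → arm d·cos48° → τ = 696.5·d·0.6691 clockwise.
Wall normal N at the top has arm L sinθ = 6.54 m counterclockwise, so Στ = 0 gives N·6.54 = 808.7 + 466·d.
ΣFy = 0 ⇒ N_floor = 971.2 N, so the maximum friction is μ_s·N_floor = 0.58×971.2 = 563.3 N. ΣFx = 0 ⇒ N_wall = f, so at the slipping point N = 563.3 N.
Substituting: 563.3×6.54 = 808.7 + 466·d ⇒ d = (3684 − 808.7) / 466 = 6.17 m.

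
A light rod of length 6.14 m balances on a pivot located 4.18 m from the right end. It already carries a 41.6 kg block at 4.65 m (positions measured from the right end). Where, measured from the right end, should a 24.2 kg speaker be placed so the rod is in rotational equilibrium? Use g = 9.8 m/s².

x ≈ 3.37 m from the right end

Sum moments about the pivot (at 4.18 m from the right end) (the support reaction has zero arm there).
Block: 41.6 × 9.8 = 407.7 N down at 4.65 m → arm 0.47 m, τ = 407.7 × 0.47 = 191.6 N·m counterclockwise.
Net moment of existing loads = 191.6 N·m counterclockwise.
The speaker weighs 24.2 × 9.8 = 237.2 N and must supply an equal clockwise moment, so its lever arm about the pivot is 191.6 / 237.2 = 0.808 m.
That puts it at 4.18 − 0.808 = 3.37 m from the right end.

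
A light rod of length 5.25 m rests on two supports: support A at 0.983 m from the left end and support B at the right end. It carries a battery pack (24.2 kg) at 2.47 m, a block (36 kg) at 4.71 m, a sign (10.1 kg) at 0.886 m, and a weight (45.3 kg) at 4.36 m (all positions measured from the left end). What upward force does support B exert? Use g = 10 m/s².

R_B ≈ 755 N

Choose support A as the axis so its reaction then has zero moment arm.
Battery pack: 24.2 × 10 = 242 N down at 2.47 m → arm 1.487 m, τ = 242 × 1.487 = 359.9 N·m clockwise.
Block: 36 × 10 = 360 N down at 4.71 m → arm 3.727 m, τ = 360 × 3.727 = 1342 N·m clockwise.
Sign: 10.1 × 10 = 101 N down at 0.886 m → arm 0.097 m, τ = 101 × 0.097 = 9.797 N·m counterclockwise.
Weight: 45.3 × 10 = 453 N down at 4.36 m → arm 3.377 m, τ = 453 × 3.377 = 1530 N·m clockwise.
Net load moment about support A = 3222 N·m clockwise.
Reaction R at support B is upward at 5.25 m, arm 4.267 m → moment R × 4.267 counterclockwise.
Balancing moments: R × 4.267 = 3222, giving R = 755 N.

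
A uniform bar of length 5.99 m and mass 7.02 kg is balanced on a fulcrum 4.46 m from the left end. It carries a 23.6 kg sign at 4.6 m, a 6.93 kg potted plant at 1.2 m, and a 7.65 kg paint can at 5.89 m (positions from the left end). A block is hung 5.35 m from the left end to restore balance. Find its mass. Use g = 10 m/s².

Take moments about the fulcrum (at 4.46 m from the left end).
Beam weight: 7.02 × 10 = 70.2 N down at 2.995 m → arm 1.465 m, τ = 70.2 × 1.465 = 102.8 N·m counterclockwise.
Sign: 23.6 × 10 = 236 N down at 4.6 m → arm 0.14 m, τ = 236 × 0.14 = 33.04 N·m clockwise.
Potted plant: 6.93 × 10 = 69.3 N down at 1.2 m → arm 3.26 m, τ = 69.3 × 3.26 = 225.9 N·m counterclockwise.
Paint can: 7.65 × 10 = 76.5 N down at 5.89 m → arm 1.43 m, τ = 76.5 × 1.43 = 109.4 N·m clockwise.
Net moment of known loads = 186.3 N·m counterclockwise.
An unknown mass m at 5.35 m has arm 0.89 m; its moment is m·g·0.89 clockwise.
Στ = 0 ⇒ m × 10 × 0.89 = 186.3 ⇒ m = 186.3 / (10 × 0.89) = 20.9 kg.

m ≈ 20.9 kg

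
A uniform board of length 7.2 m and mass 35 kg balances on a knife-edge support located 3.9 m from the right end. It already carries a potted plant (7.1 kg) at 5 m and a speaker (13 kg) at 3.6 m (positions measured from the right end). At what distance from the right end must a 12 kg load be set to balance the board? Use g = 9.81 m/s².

x ≈ 4.45 m from the right end

Sum moments about the knife-edge support (at 3.9 m from the right end) (the support reaction has zero arm there).
Beam weight: 35 × 9.81 = 343.4 N down at 3.6 m → arm 0.3 m, τ = 343.4 × 0.3 = 103 N·m clockwise.
Potted plant: 7.1 × 9.81 = 69.65 N down at 5 m → arm 1.1 m, τ = 69.65 × 1.1 = 76.62 N·m counterclockwise.
Speaker: 13 × 9.81 = 127.5 N down at 3.6 m → arm 0.3 m, τ = 127.5 × 0.3 = 38.25 N·m clockwise.
Net moment of existing loads = 64.63 N·m clockwise.
The load weighs 12 × 9.81 = 117.7 N and must supply an equal counterclockwise moment, so its lever arm about the knife-edge support is 64.63 / 117.7 = 0.549 m.
That puts it at 3.9 + 0.549 = 4.45 m from the right end.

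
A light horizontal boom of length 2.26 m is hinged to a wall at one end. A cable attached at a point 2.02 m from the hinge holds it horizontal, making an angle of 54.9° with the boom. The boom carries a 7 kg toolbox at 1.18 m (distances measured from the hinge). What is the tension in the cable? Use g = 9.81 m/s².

Sum moments about the hinge (the unknown hinge reaction has zero arm there).
Toolbox: 7 × 9.81 = 68.67 N down at 1.18 m → arm 1.18 m, τ = 68.67 × 1.18 = 81.03 N·m clockwise.
Total clockwise load moment = 81.03 N·m.
The cable tension T acts at 2.02 m; only its component perpendicular to the boom, T sinθ, produces torque. sin 54.9° = 0.8181.
Setting net torque to zero: T × 2.02 × 0.8181 = 81.03 → T = 81.03 / 1.653 = 49 N.

T ≈ 49 N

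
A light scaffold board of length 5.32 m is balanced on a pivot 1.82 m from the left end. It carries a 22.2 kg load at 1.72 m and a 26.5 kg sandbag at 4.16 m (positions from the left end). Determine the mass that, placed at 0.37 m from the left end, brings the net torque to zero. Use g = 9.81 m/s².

Take moments about the pivot (at 1.82 m from the left end).
Load: 22.2 × 9.81 = 217.8 N down at 1.72 m → arm 0.1 m, τ = 217.8 × 0.1 = 21.78 N·m counterclockwise.
Sandbag: 26.5 × 9.81 = 260 N down at 4.16 m → arm 2.34 m, τ = 260 × 2.34 = 608.4 N·m clockwise.
Net moment of known loads = 586.6 N·m clockwise.
An unknown mass m at 0.37 m has arm 1.45 m; its moment is m·g·1.45 counterclockwise.
Balancing moments: m × 9.81 × 1.45 = 586.6, giving m = 586.6 / (9.81 × 1.45) = 41.2 kg.

m ≈ 41.2 kg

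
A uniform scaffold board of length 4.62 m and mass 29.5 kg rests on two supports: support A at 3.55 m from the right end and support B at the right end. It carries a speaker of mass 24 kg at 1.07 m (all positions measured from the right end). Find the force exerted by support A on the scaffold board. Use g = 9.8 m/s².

R_A ≈ 259 N

Take moments about support B.
Beam weight: 29.5 × 9.8 = 289.1 N down at 2.31 m → arm 2.31 m, τ = 289.1 × 2.31 = 667.8 N·m counterclockwise.
Speaker: 24 × 9.8 = 235.2 N down at 1.07 m → arm 1.07 m, τ = 235.2 × 1.07 = 251.7 N·m counterclockwise.
Net load moment about support B = 919.5 N·m counterclockwise.
Reaction R at support A is upward at 3.55 m, arm 3.55 m → moment R × 3.55 clockwise.
For rotational equilibrium, R × 3.55 = 919.5, so R = 259 N.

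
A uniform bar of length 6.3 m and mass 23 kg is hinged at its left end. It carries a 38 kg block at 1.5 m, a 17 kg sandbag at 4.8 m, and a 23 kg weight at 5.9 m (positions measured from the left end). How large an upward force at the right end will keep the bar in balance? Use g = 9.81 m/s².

Take moments about the left end.
Beam weight: 23 × 9.81 = 225.6 N down at 3.15 m → arm 3.15 m, τ = 225.6 × 3.15 = 710.6 N·m clockwise.
Block: 38 × 9.81 = 372.8 N down at 1.5 m → arm 1.5 m, τ = 372.8 × 1.5 = 559.2 N·m clockwise.
Sandbag: 17 × 9.81 = 166.8 N down at 4.8 m → arm 4.8 m, τ = 166.8 × 4.8 = 800.6 N·m clockwise.
Weight: 23 × 9.81 = 225.6 N down at 5.9 m → arm 5.9 m, τ = 225.6 × 5.9 = 1331 N·m clockwise.
Net moment of the loads = 3401 N·m clockwise.
The upward force F acts at the right end, arm 6.3 m, giving F × 6.3 counterclockwise.
Στ = 0 ⇒ F × 6.3 = 3401 ⇒ F = 3401 / 6.3 = 540 N.

F ≈ 540 N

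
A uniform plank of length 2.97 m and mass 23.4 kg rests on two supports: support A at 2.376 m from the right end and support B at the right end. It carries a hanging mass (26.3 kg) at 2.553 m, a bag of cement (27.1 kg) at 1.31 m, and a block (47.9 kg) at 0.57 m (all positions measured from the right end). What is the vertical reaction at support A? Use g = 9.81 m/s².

R_A ≈ 680 N

Choose support B as the axis so its reaction then has zero moment arm.
Beam weight: 23.4 × 9.81 = 229.6 N down at 1.485 m → arm 1.485 m, τ = 229.6 × 1.485 = 341 N·m counterclockwise.
Hanging mass: 26.3 × 9.81 = 258 N down at 2.553 m → arm 2.553 m, τ = 258 × 2.553 = 658.7 N·m counterclockwise.
Bag of cement: 27.1 × 9.81 = 265.9 N down at 1.31 m → arm 1.31 m, τ = 265.9 × 1.31 = 348.3 N·m counterclockwise.
Block: 47.9 × 9.81 = 469.9 N down at 0.57 m → arm 0.57 m, τ = 469.9 × 0.57 = 267.8 N·m counterclockwise.
Net load moment about support B = 1616 N·m counterclockwise.
Reaction R at support A is upward at 2.376 m, arm 2.376 m → moment R × 2.376 clockwise.
For rotational equilibrium, R × 2.376 = 1616, so R = 680 N.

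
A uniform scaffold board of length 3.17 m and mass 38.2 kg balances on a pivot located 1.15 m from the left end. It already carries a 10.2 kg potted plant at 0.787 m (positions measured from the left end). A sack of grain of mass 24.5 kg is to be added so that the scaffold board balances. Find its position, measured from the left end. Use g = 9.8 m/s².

x ≈ 0.623 m from the left end

About the pivot (at 1.15 m from the left end):
Beam weight: 38.2 × 9.8 = 374.4 N down at 1.585 m → arm 0.435 m, τ = 374.4 × 0.435 = 162.9 N·m clockwise.
Potted plant: 10.2 × 9.8 = 99.96 N down at 0.787 m → arm 0.363 m, τ = 99.96 × 0.363 = 36.29 N·m counterclockwise.
Net moment of existing loads = 126.6 N·m clockwise.
The sack of grain weighs 24.5 × 9.8 = 240.1 N and must supply an equal counterclockwise moment, so its lever arm about the pivot is 126.6 / 240.1 = 0.527 m.
That puts it at 1.15 − 0.527 = 0.623 m from the left end.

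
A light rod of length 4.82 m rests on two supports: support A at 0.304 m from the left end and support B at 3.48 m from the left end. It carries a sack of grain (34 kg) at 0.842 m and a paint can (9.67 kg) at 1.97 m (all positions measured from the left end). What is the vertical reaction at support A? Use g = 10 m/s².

Take moments about support B.
Sack of grain: 34 × 10 = 340 N down at 0.842 m → arm 2.638 m, τ = 340 × 2.638 = 896.9 N·m counterclockwise.
Paint can: 9.67 × 10 = 96.7 N down at 1.97 m → arm 1.51 m, τ = 96.7 × 1.51 = 146 N·m counterclockwise.
Net load moment about support B = 1043 N·m counterclockwise.
Reaction R at support A is upward at 0.304 m, arm 3.176 m → moment R × 3.176 clockwise.
Στ = 0 ⇒ R × 3.176 = 1043 ⇒ R = 328 N.

R_A ≈ 328 N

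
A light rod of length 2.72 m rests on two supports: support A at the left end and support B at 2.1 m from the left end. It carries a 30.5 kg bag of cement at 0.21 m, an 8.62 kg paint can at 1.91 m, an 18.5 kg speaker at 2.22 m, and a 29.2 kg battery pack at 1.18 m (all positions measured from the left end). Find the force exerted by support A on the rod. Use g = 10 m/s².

R_A ≈ 400 N

Take moments about support B.
Bag of cement: 30.5 × 10 = 305 N down at 0.21 m → arm 1.89 m, τ = 305 × 1.89 = 576.4 N·m counterclockwise.
Paint can: 8.62 × 10 = 86.2 N down at 1.91 m → arm 0.19 m, τ = 86.2 × 0.19 = 16.38 N·m counterclockwise.
Speaker: 18.5 × 10 = 185 N down at 2.22 m → arm 0.12 m, τ = 185 × 0.12 = 22.2 N·m clockwise.
Battery pack: 29.2 × 10 = 292 N down at 1.18 m → arm 0.92 m, τ = 292 × 0.92 = 268.6 N·m counterclockwise.
Net load moment about support B = 839.2 N·m counterclockwise.
Reaction R at support A is upward at 0 m, arm 2.1 m → moment R × 2.1 clockwise.
Balancing moments: R × 2.1 = 839.2, giving R = 400 N.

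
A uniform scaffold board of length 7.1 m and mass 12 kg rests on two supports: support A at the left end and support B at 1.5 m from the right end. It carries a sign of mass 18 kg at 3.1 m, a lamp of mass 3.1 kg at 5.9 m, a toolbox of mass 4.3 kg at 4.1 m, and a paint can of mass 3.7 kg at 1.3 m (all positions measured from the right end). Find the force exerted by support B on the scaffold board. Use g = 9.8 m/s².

Taking torques about support A:
Beam weight: 12 × 9.8 = 117.6 N down at 3.55 m → arm 3.55 m, τ = 117.6 × 3.55 = 417.5 N·m clockwise.
Sign: 18 × 9.8 = 176.4 N down at 3.1 m → arm 4 m, τ = 176.4 × 4 = 705.6 N·m clockwise.
Lamp: 3.1 × 9.8 = 30.38 N down at 5.9 m → arm 1.2 m, τ = 30.38 × 1.2 = 36.46 N·m clockwise.
Toolbox: 4.3 × 9.8 = 42.14 N down at 4.1 m → arm 3 m, τ = 42.14 × 3 = 126.4 N·m clockwise.
Paint can: 3.7 × 9.8 = 36.26 N down at 1.3 m → arm 5.8 m, τ = 36.26 × 5.8 = 210.3 N·m clockwise.
Net load moment about support A = 1496 N·m clockwise.
Reaction R at support B is upward at 1.5 m, arm 5.6 m → moment R × 5.6 counterclockwise.
For rotational equilibrium, R × 5.6 = 1496, so R = 267 N.

R_B ≈ 267 N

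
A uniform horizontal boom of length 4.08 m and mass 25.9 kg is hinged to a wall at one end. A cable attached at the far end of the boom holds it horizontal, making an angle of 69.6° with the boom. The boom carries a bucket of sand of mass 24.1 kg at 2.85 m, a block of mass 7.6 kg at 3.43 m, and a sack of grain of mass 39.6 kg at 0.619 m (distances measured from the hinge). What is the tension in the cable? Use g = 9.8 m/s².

About the hinge:
Beam weight: 25.9 × 9.8 = 253.8 N down at 2.04 m → arm 2.04 m, τ = 253.8 × 2.04 = 517.8 N·m clockwise.
Bucket of sand: 24.1 × 9.8 = 236.2 N down at 2.85 m → arm 2.85 m, τ = 236.2 × 2.85 = 673.2 N·m clockwise.
Block: 7.6 × 9.8 = 74.48 N down at 3.43 m → arm 3.43 m, τ = 74.48 × 3.43 = 255.5 N·m clockwise.
Sack of grain: 39.6 × 9.8 = 388.1 N down at 0.619 m → arm 0.619 m, τ = 388.1 × 0.619 = 240.2 N·m clockwise.
Total clockwise load moment = 1687 N·m.
The cable tension T acts at 4.08 m; only its component perpendicular to the boom, T sinθ, produces torque. sin 69.6° = 0.9373.
Στ = 0 ⇒ T × 4.08 × 0.9373 = 1687 ⇒ T = 1687 / 3.824 = 441 N.

T ≈ 441 N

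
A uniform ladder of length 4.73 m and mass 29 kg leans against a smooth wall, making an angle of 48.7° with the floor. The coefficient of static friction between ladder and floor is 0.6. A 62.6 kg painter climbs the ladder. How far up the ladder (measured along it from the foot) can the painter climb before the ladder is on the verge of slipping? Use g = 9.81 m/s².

d ≈ 3.63 m

Choose the foot of the ladder as the axis so the floor normal and friction both act there and drop out.
Ladder weight 29×9.81 = 284.5 N acts at 2.365 m along the ladder; its horizontal arm is 2.365·cos48.7° = 1.561 m → τ = 444.1 N·m clockwise.
Painter weight 62.6×9.81 = 614.1 N at distance d → arm d·cos48.7° → τ = 614.1·d·0.66 clockwise.
Wall normal N at the top has arm L sinθ = 3.553 m counterclockwise, so Στ = 0 gives N·3.553 = 444.1 + 405.3·d.
ΣFy = 0 ⇒ N_floor = 898.6 N, so the maximum friction is μ_s·N_floor = 0.6×898.6 = 539.2 N. ΣFx = 0 ⇒ N_wall = f, so at the slipping point N = 539.2 N.
Substituting: 539.2×3.553 = 444.1 + 405.3·d ⇒ d = (1916 − 444.1) / 405.3 = 3.63 m.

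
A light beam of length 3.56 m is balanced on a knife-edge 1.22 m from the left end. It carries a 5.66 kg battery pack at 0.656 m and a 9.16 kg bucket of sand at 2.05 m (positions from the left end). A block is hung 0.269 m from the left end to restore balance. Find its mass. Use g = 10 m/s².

m ≈ 4.64 kg

Take moments about the knife-edge (at 1.22 m from the left end).
Battery pack: 5.66 × 10 = 56.6 N down at 0.656 m → arm 0.564 m, τ = 56.6 × 0.564 = 31.92 N·m counterclockwise.
Bucket of sand: 9.16 × 10 = 91.6 N down at 2.05 m → arm 0.83 m, τ = 91.6 × 0.83 = 76.03 N·m clockwise.
Net moment of known loads = 44.11 N·m clockwise.
An unknown mass m at 0.269 m has arm 0.951 m; its moment is m·g·0.951 counterclockwise.
Balancing moments: m × 10 × 0.951 = 44.11, giving m = 44.11 / (10 × 0.951) = 4.64 kg.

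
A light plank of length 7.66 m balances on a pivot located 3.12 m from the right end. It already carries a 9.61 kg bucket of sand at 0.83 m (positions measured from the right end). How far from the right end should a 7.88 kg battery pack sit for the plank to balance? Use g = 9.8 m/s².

x ≈ 5.91 m from the right end

Sum moments about the pivot (at 3.12 m from the right end) (the support reaction has zero arm there).
Bucket of sand: 9.61 × 9.8 = 94.18 N down at 0.83 m → arm 2.29 m, τ = 94.18 × 2.29 = 215.7 N·m clockwise.
Net moment of existing loads = 215.7 N·m clockwise.
The battery pack weighs 7.88 × 9.8 = 77.22 N and must supply an equal counterclockwise moment, so its lever arm about the pivot is 215.7 / 77.22 = 2.79 m.
That puts it at 3.12 + 2.79 = 5.91 m from the right end.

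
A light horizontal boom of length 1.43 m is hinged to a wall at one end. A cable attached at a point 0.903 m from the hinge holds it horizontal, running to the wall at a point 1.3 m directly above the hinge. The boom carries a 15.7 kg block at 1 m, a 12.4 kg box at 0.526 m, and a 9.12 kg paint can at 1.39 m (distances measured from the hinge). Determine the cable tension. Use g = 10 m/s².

T ≈ 471 N

Choose the hinge as the axis so the unknown hinge reaction has zero arm there.
Block: 15.7 × 10 = 157 N down at 1 m → arm 1 m, τ = 157 × 1 = 157 N·m clockwise.
Box: 12.4 × 10 = 124 N down at 0.526 m → arm 0.526 m, τ = 124 × 0.526 = 65.22 N·m clockwise.
Paint can: 9.12 × 10 = 91.2 N down at 1.39 m → arm 1.39 m, τ = 91.2 × 1.39 = 126.8 N·m clockwise.
Total clockwise load moment = 349 N·m.
The cable tension T acts at 0.903 m; only its component perpendicular to the boom, T sinθ, produces torque. sinθ = h/√(h²+d²) = 1.3/√(1.3²+0.903²) = 0.8213.
Setting net torque to zero: T × 0.903 × 0.8213 = 349 → T = 349 / 0.7416 = 471 N.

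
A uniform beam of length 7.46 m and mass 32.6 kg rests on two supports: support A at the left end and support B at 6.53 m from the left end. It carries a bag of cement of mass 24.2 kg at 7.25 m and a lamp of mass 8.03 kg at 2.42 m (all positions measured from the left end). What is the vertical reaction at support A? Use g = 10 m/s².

R_A ≈ 164 N

Sum moments about support B (its reaction then has zero moment arm).
Beam weight: 32.6 × 10 = 326 N down at 3.73 m → arm 2.8 m, τ = 326 × 2.8 = 912.8 N·m counterclockwise.
Bag of cement: 24.2 × 10 = 242 N down at 7.25 m → arm 0.72 m, τ = 242 × 0.72 = 174.2 N·m clockwise.
Lamp: 8.03 × 10 = 80.3 N down at 2.42 m → arm 4.11 m, τ = 80.3 × 4.11 = 330 N·m counterclockwise.
Net load moment about support B = 1069 N·m counterclockwise.
Reaction R at support A is upward at 0 m, arm 6.53 m → moment R × 6.53 clockwise.
Στ = 0 ⇒ R × 6.53 = 1069 ⇒ R = 164 N.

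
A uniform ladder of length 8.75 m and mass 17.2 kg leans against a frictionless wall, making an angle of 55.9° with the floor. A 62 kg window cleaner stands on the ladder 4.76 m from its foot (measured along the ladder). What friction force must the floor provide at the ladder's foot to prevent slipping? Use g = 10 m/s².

Sum moments about the foot of the ladder (the floor normal and friction both act there and drop out).
Ladder weight 17.2×10 = 172 N acts at 4.375 m along the ladder; its horizontal arm is 4.375·cos55.9° = 2.453 m → τ = 421.9 N·m clockwise.
Window cleaner: 62×10 = 620 N at 4.76 m → arm 2.669 m → τ = 1655 N·m clockwise.
Wall normal N acts horizontally at the top; its moment arm is the height L sinθ = 8.75·sin55.9° = 7.246 m, counterclockwise.
Balancing moments: N × 7.246 = 2077, giving N = 287 N.
ΣFx = 0: friction at the foot balances the wall's push, so f = N_wall = 287 N.

f ≈ 287 N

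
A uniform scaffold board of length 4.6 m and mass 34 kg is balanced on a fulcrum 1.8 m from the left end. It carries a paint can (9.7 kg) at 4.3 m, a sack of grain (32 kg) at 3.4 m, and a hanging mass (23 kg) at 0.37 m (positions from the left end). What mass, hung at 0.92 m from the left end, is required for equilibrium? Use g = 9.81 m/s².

Take moments about the fulcrum (at 1.8 m from the left end).
Beam weight: 34 × 9.81 = 333.5 N down at 2.3 m → arm 0.5 m, τ = 333.5 × 0.5 = 166.8 N·m clockwise.
Paint can: 9.7 × 9.81 = 95.16 N down at 4.3 m → arm 2.5 m, τ = 95.16 × 2.5 = 237.9 N·m clockwise.
Sack of grain: 32 × 9.81 = 313.9 N down at 3.4 m → arm 1.6 m, τ = 313.9 × 1.6 = 502.2 N·m clockwise.
Hanging mass: 23 × 9.81 = 225.6 N down at 0.37 m → arm 1.43 m, τ = 225.6 × 1.43 = 322.6 N·m counterclockwise.
Net moment of known loads = 584.3 N·m clockwise.
An unknown mass m at 0.92 m has arm 0.88 m; its moment is m·g·0.88 counterclockwise.
For rotational equilibrium, m × 9.81 × 0.88 = 584.3, so m = 584.3 / (9.81 × 0.88) = 67.7 kg.

m ≈ 67.7 kg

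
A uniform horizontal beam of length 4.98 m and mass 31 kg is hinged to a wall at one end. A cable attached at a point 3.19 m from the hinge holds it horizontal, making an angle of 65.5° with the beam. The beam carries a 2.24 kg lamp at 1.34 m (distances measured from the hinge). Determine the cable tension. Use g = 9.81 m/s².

Sum moments about the hinge (the unknown hinge reaction has zero arm there).
Beam weight: 31 × 9.81 = 304.1 N down at 2.49 m → arm 2.49 m, τ = 304.1 × 2.49 = 757.2 N·m clockwise.
Lamp: 2.24 × 9.81 = 21.97 N down at 1.34 m → arm 1.34 m, τ = 21.97 × 1.34 = 29.44 N·m clockwise.
Total clockwise load moment = 786.6 N·m.
The cable tension T acts at 3.19 m; only its component perpendicular to the beam, T sinθ, produces torque. sin 65.5° = 0.91.
Setting net torque to zero: T × 3.19 × 0.91 = 786.6 → T = 786.6 / 2.903 = 271 N.

T ≈ 271 N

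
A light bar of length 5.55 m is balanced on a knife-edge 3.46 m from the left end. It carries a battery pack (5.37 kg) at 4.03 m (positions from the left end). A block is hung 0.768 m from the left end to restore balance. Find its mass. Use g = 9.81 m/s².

Choose the knife-edge (at 3.46 m from the left end) as the axis so the support reaction has zero arm there.
Battery pack: 5.37 × 9.81 = 52.68 N down at 4.03 m → arm 0.57 m, τ = 52.68 × 0.57 = 30.03 N·m clockwise.
Net moment of known loads = 30.03 N·m clockwise.
An unknown mass m at 0.768 m has arm 2.692 m; its moment is m·g·2.692 counterclockwise.
For rotational equilibrium, m × 9.81 × 2.692 = 30.03, so m = 30.03 / (9.81 × 2.692) = 1.14 kg.

m ≈ 1.14 kg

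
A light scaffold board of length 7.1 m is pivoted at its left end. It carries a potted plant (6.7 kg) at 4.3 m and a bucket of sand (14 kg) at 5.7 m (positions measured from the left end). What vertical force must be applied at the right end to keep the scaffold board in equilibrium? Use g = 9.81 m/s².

F ≈ 150 N

Sum moments about the left end (the unknown pivot reaction has zero arm there).
Potted plant: 6.7 × 9.81 = 65.73 N down at 4.3 m → arm 4.3 m, τ = 65.73 × 4.3 = 282.6 N·m clockwise.
Bucket of sand: 14 × 9.81 = 137.3 N down at 5.7 m → arm 5.7 m, τ = 137.3 × 5.7 = 782.6 N·m clockwise.
Net moment of the loads = 1065 N·m clockwise.
The upward force F acts at the right end, arm 7.1 m, giving F × 7.1 counterclockwise.
Στ = 0 ⇒ F × 7.1 = 1065 ⇒ F = 1065 / 7.1 = 150 N.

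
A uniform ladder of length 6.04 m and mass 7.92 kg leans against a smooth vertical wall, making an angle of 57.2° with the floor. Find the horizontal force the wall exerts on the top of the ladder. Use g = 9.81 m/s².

About the foot of the ladder:
Ladder weight 7.92×9.81 = 77.7 N acts at 3.02 m along the ladder; its horizontal arm is 3.02·cos57.2° = 1.636 m → τ = 127.1 N·m clockwise.
Wall normal N acts horizontally at the top; its moment arm is the height L sinθ = 6.04·sin57.2° = 5.077 m, counterclockwise.
Setting net torque to zero: N × 5.077 = 127.1 → N = 25 N.

N_wall ≈ 25 N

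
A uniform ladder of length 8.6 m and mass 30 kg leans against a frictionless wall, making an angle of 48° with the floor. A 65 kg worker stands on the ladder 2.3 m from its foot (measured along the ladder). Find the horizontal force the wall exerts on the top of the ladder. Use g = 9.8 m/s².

N_wall ≈ 286 N

Sum moments about the foot of the ladder (the floor normal and friction both act there and drop out).
Ladder weight 30×9.8 = 294 N acts at 4.3 m along the ladder; its horizontal arm is 4.3·cos48° = 2.877 m → τ = 845.8 N·m clockwise.
Worker: 65×9.8 = 637 N at 2.3 m → arm 1.539 m → τ = 980.3 N·m clockwise.
Wall normal N acts horizontally at the top; its moment arm is the height L sinθ = 8.6·sin48° = 6.391 m, counterclockwise.
Balancing moments: N × 6.391 = 1826, giving N = 286 N.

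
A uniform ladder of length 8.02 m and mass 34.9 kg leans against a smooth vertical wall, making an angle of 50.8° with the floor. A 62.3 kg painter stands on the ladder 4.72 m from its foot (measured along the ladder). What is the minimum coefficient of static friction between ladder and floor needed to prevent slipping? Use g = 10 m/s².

μ_min ≈ 0.454

Taking torques about the foot of the ladder:
Ladder weight 34.9×10 = 349 N acts at 4.01 m along the ladder; its horizontal arm is 4.01·cos50.8° = 2.534 m → τ = 884.4 N·m clockwise.
Painter: 62.3×10 = 623 N at 4.72 m → arm 2.983 m → τ = 1858 N·m clockwise.
Wall normal N acts horizontally at the top; its moment arm is the height L sinθ = 8.02·sin50.8° = 6.215 m, counterclockwise.
Balancing moments: N × 6.215 = 2742, giving N = 441.2 N.
ΣFx = 0 ⇒ f = N_wall = 441.2 N. ΣFy = 0 ⇒ N_floor = 972 N.
μ_min = f / N_floor = 441.2 / 972 = 0.454.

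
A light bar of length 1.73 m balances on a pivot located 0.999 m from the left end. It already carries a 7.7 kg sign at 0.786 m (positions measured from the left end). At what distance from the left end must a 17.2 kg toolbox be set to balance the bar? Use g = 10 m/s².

x ≈ 1.09 m from the left end

Take moments about the pivot (at 0.999 m from the left end).
Sign: 7.7 × 10 = 77 N down at 0.786 m → arm 0.213 m, τ = 77 × 0.213 = 16.4 N·m counterclockwise.
Net moment of existing loads = 16.4 N·m counterclockwise.
The toolbox weighs 17.2 × 10 = 172 N and must supply an equal clockwise moment, so its lever arm about the pivot is 16.4 / 172 = 0.0953 m.
That puts it at 0.999 + 0.0953 = 1.09 m from the left end.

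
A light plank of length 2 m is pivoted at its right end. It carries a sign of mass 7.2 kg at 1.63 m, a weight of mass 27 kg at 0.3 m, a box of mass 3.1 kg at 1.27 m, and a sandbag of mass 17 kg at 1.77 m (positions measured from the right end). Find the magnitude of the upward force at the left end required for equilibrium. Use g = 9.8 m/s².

About the right end:
Sign: 7.2 × 9.8 = 70.56 N down at 1.63 m → arm 1.63 m, τ = 70.56 × 1.63 = 115 N·m counterclockwise.
Weight: 27 × 9.8 = 264.6 N down at 0.3 m → arm 0.3 m, τ = 264.6 × 0.3 = 79.38 N·m counterclockwise.
Box: 3.1 × 9.8 = 30.38 N down at 1.27 m → arm 1.27 m, τ = 30.38 × 1.27 = 38.58 N·m counterclockwise.
Sandbag: 17 × 9.8 = 166.6 N down at 1.77 m → arm 1.77 m, τ = 166.6 × 1.77 = 294.9 N·m counterclockwise.
Net moment of the loads = 527.9 N·m counterclockwise.
The upward force F acts at the left end, arm 2 m, giving F × 2 clockwise.
Setting net torque to zero: F × 2 = 527.9 → F = 527.9 / 2 = 264 N.

F ≈ 264 N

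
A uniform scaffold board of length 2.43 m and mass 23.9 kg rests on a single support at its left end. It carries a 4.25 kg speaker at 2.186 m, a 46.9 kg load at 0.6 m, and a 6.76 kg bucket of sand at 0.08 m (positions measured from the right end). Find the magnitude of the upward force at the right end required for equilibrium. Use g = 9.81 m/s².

Choose the left end as the axis so the unknown pivot reaction has zero arm there.
Beam weight: 23.9 × 9.81 = 234.5 N down at 1.215 m → arm 1.215 m, τ = 234.5 × 1.215 = 284.9 N·m clockwise.
Speaker: 4.25 × 9.81 = 41.69 N down at 2.186 m → arm 0.244 m, τ = 41.69 × 0.244 = 10.17 N·m clockwise.
Load: 46.9 × 9.81 = 460.1 N down at 0.6 m → arm 1.83 m, τ = 460.1 × 1.83 = 842 N·m clockwise.
Bucket of sand: 6.76 × 9.81 = 66.32 N down at 0.08 m → arm 2.35 m, τ = 66.32 × 2.35 = 155.9 N·m clockwise.
Net moment of the loads = 1293 N·m clockwise.
The upward force F acts at the right end, arm 2.43 m, giving F × 2.43 counterclockwise.
Setting net torque to zero: F × 2.43 = 1293 → F = 1293 / 2.43 = 532 N.

F ≈ 532 N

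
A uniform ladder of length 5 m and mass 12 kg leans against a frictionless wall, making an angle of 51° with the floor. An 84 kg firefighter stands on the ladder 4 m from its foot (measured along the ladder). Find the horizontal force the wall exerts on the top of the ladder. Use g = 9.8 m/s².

N_wall ≈ 581 N

Take moments about the foot of the ladder.
Ladder weight 12×9.8 = 117.6 N acts at 2.5 m along the ladder; its horizontal arm is 2.5·cos51° = 1.573 m → τ = 185 N·m clockwise.
Firefighter: 84×9.8 = 823.2 N at 4 m → arm 2.517 m → τ = 2072 N·m clockwise.
Wall normal N acts horizontally at the top; its moment arm is the height L sinθ = 5·sin51° = 3.886 m, counterclockwise.
Setting net torque to zero: N × 3.886 = 2257 → N = 581 N.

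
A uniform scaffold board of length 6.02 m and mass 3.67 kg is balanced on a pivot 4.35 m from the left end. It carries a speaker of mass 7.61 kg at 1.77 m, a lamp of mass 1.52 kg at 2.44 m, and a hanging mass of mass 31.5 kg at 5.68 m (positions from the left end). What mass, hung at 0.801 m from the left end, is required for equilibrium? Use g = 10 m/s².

m ≈ 4.07 kg

Choose the pivot (at 4.35 m from the left end) as the axis so the support reaction has zero arm there.
Beam weight: 3.67 × 10 = 36.7 N down at 3.01 m → arm 1.34 m, τ = 36.7 × 1.34 = 49.18 N·m counterclockwise.
Speaker: 7.61 × 10 = 76.1 N down at 1.77 m → arm 2.58 m, τ = 76.1 × 2.58 = 196.3 N·m counterclockwise.
Lamp: 1.52 × 10 = 15.2 N down at 2.44 m → arm 1.91 m, τ = 15.2 × 1.91 = 29.03 N·m counterclockwise.
Hanging mass: 31.5 × 10 = 315 N down at 5.68 m → arm 1.33 m, τ = 315 × 1.33 = 419 N·m clockwise.
Net moment of known loads = 144.5 N·m clockwise.
An unknown mass m at 0.801 m has arm 3.549 m; its moment is m·g·3.549 counterclockwise.
Setting net torque to zero: m × 10 × 3.549 = 144.5 → m = 144.5 / (10 × 3.549) = 4.07 kg.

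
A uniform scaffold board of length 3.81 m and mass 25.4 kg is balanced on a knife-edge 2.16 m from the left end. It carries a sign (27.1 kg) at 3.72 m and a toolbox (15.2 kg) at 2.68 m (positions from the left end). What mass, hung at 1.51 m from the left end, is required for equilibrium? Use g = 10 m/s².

About the knife-edge (at 2.16 m from the left end):
Beam weight: 25.4 × 10 = 254 N down at 1.905 m → arm 0.255 m, τ = 254 × 0.255 = 64.77 N·m counterclockwise.
Sign: 27.1 × 10 = 271 N down at 3.72 m → arm 1.56 m, τ = 271 × 1.56 = 422.8 N·m clockwise.
Toolbox: 15.2 × 10 = 152 N down at 2.68 m → arm 0.52 m, τ = 152 × 0.52 = 79.04 N·m clockwise.
Net moment of known loads = 437.1 N·m clockwise.
An unknown mass m at 1.51 m has arm 0.65 m; its moment is m·g·0.65 counterclockwise.
Balancing moments: m × 10 × 0.65 = 437.1, giving m = 437.1 / (10 × 0.65) = 67.2 kg.

m ≈ 67.2 kg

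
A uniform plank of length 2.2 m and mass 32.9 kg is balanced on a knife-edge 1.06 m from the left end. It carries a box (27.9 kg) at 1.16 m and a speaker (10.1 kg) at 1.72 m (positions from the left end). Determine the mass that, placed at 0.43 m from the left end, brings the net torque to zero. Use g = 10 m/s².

m ≈ 17.1 kg

Choose the knife-edge (at 1.06 m from the left end) as the axis so the support reaction has zero arm there.
Beam weight: 32.9 × 10 = 329 N down at 1.1 m → arm 0.04 m, τ = 329 × 0.04 = 13.16 N·m clockwise.
Box: 27.9 × 10 = 279 N down at 1.16 m → arm 0.1 m, τ = 279 × 0.1 = 27.9 N·m clockwise.
Speaker: 10.1 × 10 = 101 N down at 1.72 m → arm 0.66 m, τ = 101 × 0.66 = 66.66 N·m clockwise.
Net moment of known loads = 107.7 N·m clockwise.
An unknown mass m at 0.43 m has arm 0.63 m; its moment is m·g·0.63 counterclockwise.
Balancing moments: m × 10 × 0.63 = 107.7, giving m = 107.7 / (10 × 0.63) = 17.1 kg.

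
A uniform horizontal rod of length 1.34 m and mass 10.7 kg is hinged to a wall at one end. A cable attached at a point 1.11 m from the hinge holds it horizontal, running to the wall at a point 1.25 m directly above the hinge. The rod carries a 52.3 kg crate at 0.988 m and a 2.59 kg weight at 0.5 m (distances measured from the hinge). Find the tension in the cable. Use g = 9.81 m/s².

Taking torques about the hinge:
Beam weight: 10.7 × 9.81 = 105 N down at 0.67 m → arm 0.67 m, τ = 105 × 0.67 = 70.35 N·m clockwise.
Crate: 52.3 × 9.81 = 513.1 N down at 0.988 m → arm 0.988 m, τ = 513.1 × 0.988 = 506.9 N·m clockwise.
Weight: 2.59 × 9.81 = 25.41 N down at 0.5 m → arm 0.5 m, τ = 25.41 × 0.5 = 12.71 N·m clockwise.
Total clockwise load moment = 590 N·m.
The cable tension T acts at 1.11 m; only its component perpendicular to the rod, T sinθ, produces torque. sinθ = h/√(h²+d²) = 1.25/√(1.25²+1.11²) = 0.7477.
Setting net torque to zero: T × 1.11 × 0.7477 = 590 → T = 590 / 0.8299 = 711 N.

T ≈ 711 N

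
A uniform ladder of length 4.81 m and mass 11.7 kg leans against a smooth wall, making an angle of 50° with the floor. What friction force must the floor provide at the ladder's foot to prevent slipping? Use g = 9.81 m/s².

f ≈ 48.2 N

Sum moments about the foot of the ladder (the floor normal and friction both act there and drop out).
Ladder weight 11.7×9.81 = 114.8 N acts at 2.405 m along the ladder; its horizontal arm is 2.405·cos50° = 1.546 m → τ = 177.5 N·m clockwise.
Wall normal N acts horizontally at the top; its moment arm is the height L sinθ = 4.81·sin50° = 3.685 m, counterclockwise.
Setting net torque to zero: N × 3.685 = 177.5 → N = 48.2 N.
ΣFx = 0: friction at the foot balances the wall's push, so f = N_wall = 48.2 N.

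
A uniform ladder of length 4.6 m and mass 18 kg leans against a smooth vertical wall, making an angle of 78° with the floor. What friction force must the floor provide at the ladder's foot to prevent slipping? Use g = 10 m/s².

f ≈ 19.1 N

Choose the foot of the ladder as the axis so the floor normal and friction both act there and drop out.
Ladder weight 18×10 = 180 N acts at 2.3 m along the ladder; its horizontal arm is 2.3·cos78° = 0.4782 m → τ = 86.08 N·m clockwise.
Wall normal N acts horizontally at the top; its moment arm is the height L sinθ = 4.6·sin78° = 4.499 m, counterclockwise.
For rotational equilibrium, N × 4.499 = 86.08, so N = 19.1 N.
ΣFx = 0: friction at the foot balances the wall's push, so f = N_wall = 19.1 N.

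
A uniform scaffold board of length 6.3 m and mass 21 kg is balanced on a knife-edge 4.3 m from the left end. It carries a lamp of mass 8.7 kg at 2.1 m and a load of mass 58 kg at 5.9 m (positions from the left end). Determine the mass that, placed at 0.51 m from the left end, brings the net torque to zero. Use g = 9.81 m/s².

m ≈ 13.1 kg

Take moments about the knife-edge (at 4.3 m from the left end).
Beam weight: 21 × 9.81 = 206 N down at 3.15 m → arm 1.15 m, τ = 206 × 1.15 = 236.9 N·m counterclockwise.
Lamp: 8.7 × 9.81 = 85.35 N down at 2.1 m → arm 2.2 m, τ = 85.35 × 2.2 = 187.8 N·m counterclockwise.
Load: 58 × 9.81 = 569 N down at 5.9 m → arm 1.6 m, τ = 569 × 1.6 = 910.4 N·m clockwise.
Net moment of known loads = 485.7 N·m clockwise.
An unknown mass m at 0.51 m has arm 3.79 m; its moment is m·g·3.79 counterclockwise.
Setting net torque to zero: m × 9.81 × 3.79 = 485.7 → m = 485.7 / (9.81 × 3.79) = 13.1 kg.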